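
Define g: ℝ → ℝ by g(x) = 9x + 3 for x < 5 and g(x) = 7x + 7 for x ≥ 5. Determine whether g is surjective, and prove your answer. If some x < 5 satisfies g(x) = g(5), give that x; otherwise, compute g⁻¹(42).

Both pieces are strictly increasing (slopes 9 and 7), so each is injective on its own interval.
The left piece maps (−∞, 5) onto (−∞, 48); the right piece maps [5, ∞) onto [42, ∞).
The union (−∞, 48) ∪ [42, ∞) covers ℝ, so g is surjective.
For the follow-up: the images overlap, so an x < 5 with g(x) = g(5) exists. g(5) = 42; solving 9x + 3 = 42 for x < 5 gives x = (42 − 3)/9 = 13/3.

13/3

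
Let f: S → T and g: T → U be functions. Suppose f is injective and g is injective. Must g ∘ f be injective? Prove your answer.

injective

Suppose (g ∘ f)(a) = (g ∘ f)(b), i.e. g(f(a)) = g(f(b)).
Since g is injective, f(a) = f(b). Since f is injective, a = b. Therefore g ∘ f is injective.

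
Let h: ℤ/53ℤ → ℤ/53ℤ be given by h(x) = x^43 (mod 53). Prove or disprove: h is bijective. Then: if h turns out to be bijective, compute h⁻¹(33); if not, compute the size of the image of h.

35

Since 53 is prime, the nonzero elements of ℤ/53ℤ form a cyclic group of order 52.
As gcd(43, 52) = 1, raising to the 43rd power is a bijection on this group: if u^43 ≡ v^43 then (uv^{−1})^43 = 1, and the only element of order dividing gcd(43, 52) = 1 is 1, so u = v.
With h(0) = 0 this makes h injective on all of ℤ/53ℤ, hence bijective (finite equal-size domain and codomain). In particular h is bijective.
Since h is bijective, we find the preimage of 33. The inverse of x ↦ x^43 on (ℤ/53ℤ)^× is x ↦ x^23, because 43·23 = 989 = 19·52 + 1 ≡ 1 (mod 52) and x^{52} = 1 for x ≠ 0 (Fermat). So h⁻¹(33) = 33^23 mod 53.
Repeated squaring mod 53: 33^1 ≡ 33, 33^2 ≡ 33² = 1089 ≡ 29, 33^4 ≡ 29² = 841 ≡ 46, 33^8 ≡ 46² = 2116 ≡ 49, 33^16 ≡ 49² = 2401 ≡ 16. Since 23 = 16 + 4 + 2 + 1, 33^23 ≡ 16·46·29·33: 16·46 = 736 ≡ 47, then 47·29 = 1363 ≡ 38, then 38·33 = 1254 ≡ 35. So 33^23 ≡ 35 (mod 53).
Hence h⁻¹(33) = 35.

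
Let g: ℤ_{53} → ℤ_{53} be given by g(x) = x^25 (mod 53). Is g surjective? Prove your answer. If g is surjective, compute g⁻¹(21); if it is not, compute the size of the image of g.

Since 53 is prime, the nonzero elements of ℤ_{53} form a cyclic group of order 52.
As gcd(25, 52) = 1, raising to the 25th power is a bijection on this group: if x_1^25 ≡ x_2^25 then (x_1x_2^{−1})^25 = 1, and the only element of order dividing gcd(25, 52) = 1 is 1, so x_1 = x_2.
With g(0) = 0 this makes g injective on all of ℤ_{53}, hence bijective (finite equal-size domain and codomain). In particular g is surjective.
Since g is surjective, we find the preimage of 21. The inverse of x ↦ x^25 on (ℤ_{53})^× is x ↦ x^25, because 25·25 = 625 = 12·52 + 1 ≡ 1 (mod 52) and x^{52} = 1 for x ≠ 0 (Fermat). So g⁻¹(21) = 21^25 mod 53.
Repeated squaring mod 53: 21^1 ≡ 21, 21^2 ≡ 21² = 441 ≡ 17, 21^4 ≡ 17² = 289 ≡ 24, 21^8 ≡ 24² = 576 ≡ 46, 21^16 ≡ 46² = 2116 ≡ 49. Since 25 = 16 + 8 + 1, 21^25 ≡ 49·46·21: 49·46 = 2254 ≡ 28, then 28·21 = 588 ≡ 5. So 21^25 ≡ 5 (mod 53).
Hence g⁻¹(21) = 5.

5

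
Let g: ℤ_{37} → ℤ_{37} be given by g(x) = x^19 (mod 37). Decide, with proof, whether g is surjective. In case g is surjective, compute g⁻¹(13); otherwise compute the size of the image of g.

Since 37 is prime, the nonzero elements of ℤ_{37} form a cyclic group of order 36.
As gcd(19, 36) = 1, raising to the 19th power is a bijection on this group: if s^19 ≡ t^19 then (st^{−1})^19 = 1, and the only element of order dividing gcd(19, 36) = 1 is 1, so s = t.
With g(0) = 0 this makes g injective on all of ℤ_{37}, hence bijective (finite equal-size domain and codomain). In particular g is surjective.
Since g is surjective, we find the preimage of 13. The inverse of x ↦ x^19 on (ℤ_{37})^× is x ↦ x^19, because 19·19 = 361 = 10·36 + 1 ≡ 1 (mod 36) and x^{36} = 1 for x ≠ 0 (Fermat). So g⁻¹(13) = 13^19 mod 37.
Repeated squaring mod 37: 13^1 ≡ 13, 13^2 ≡ 13² = 169 ≡ 21, 13^4 ≡ 21² = 441 ≡ 34, 13^8 ≡ 34² = 1156 ≡ 9, 13^16 ≡ 9² = 81 ≡ 7. Since 19 = 16 + 2 + 1, 13^19 ≡ 7·21·13: 7·21 = 147 ≡ 36, then 36·13 = 468 ≡ 24. So 13^19 ≡ 24 (mod 37).
Hence g⁻¹(13) = 24.

24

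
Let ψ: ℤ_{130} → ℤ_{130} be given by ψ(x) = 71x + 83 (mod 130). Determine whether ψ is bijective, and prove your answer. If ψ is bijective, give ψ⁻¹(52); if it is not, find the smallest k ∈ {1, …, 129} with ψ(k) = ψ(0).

If ψ(a) = ψ(b), then 71a ≡ 71b (mod 130). Because gcd(71, 130) = 1, we may cancel 71 to get a ≡ b (mod 130).
We now compute 71⁻¹ mod 130 explicitly. Euclid's algorithm: 130 = 1·71 + 59, 71 = 1·59 + 12, 59 = 4·12 + 11, 12 = 1·11 + 1; back-substituting gives 1 = 11·71 − 6·130, so 71⁻¹ ≡ 11 (mod 130).
For any y ∈ ℤ_{130}, x = 11(y − 83) mod 130 satisfies ψ(x) = 71·11(y − 83) + 83 ≡ y (since 71·11 ≡ 1 mod 130). So every y has a preimage.
So ψ is bijective.
Since ψ is bijective, we compute ψ⁻¹(52): solve 71x + 83 ≡ 52 (mod 130), i.e. 71x ≡ 99 (mod 130).
Multiplying by 71⁻¹ = 11 gives x ≡ 11·99 = 1089 = 8·130 + 49 ≡ 49 (mod 130).
Check: ψ(49) = 71·49 + 83 = 3562 = 27·130 + 52 ≡ 52 (mod 130).

49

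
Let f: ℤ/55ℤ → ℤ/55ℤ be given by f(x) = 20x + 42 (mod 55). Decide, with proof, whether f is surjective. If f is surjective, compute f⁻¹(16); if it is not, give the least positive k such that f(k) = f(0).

11

By definition, f is surjective if every y in the codomain equals f(x) for some x in the domain.
Since gcd(20, 55) = 5, we have 20x ≡ 0 (mod 5) for all x, so f(x) ≡ 2 (mod 5).
But 0 ≢ 2 (mod 5), so 0 ∈ ℤ/55ℤ has no preimage. So f is not surjective.
Since f is not surjective, we find the least positive k with f(k) = f(0): this means 20k ≡ 0 (mod 55), i.e. 55 ∣ 20k. Since gcd(20, 55) = 5, dividing through by 5 this holds exactly when 11 ∣ 4k, and as gcd(4, 11) = 1, exactly when 11 ∣ k.
The smallest positive such k is 11.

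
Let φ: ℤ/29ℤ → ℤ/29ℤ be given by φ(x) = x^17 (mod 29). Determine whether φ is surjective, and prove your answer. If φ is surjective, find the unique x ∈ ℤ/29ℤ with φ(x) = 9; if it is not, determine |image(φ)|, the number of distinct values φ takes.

Since 29 is prime, the nonzero elements of ℤ/29ℤ form a cyclic group of order 28.
As gcd(17, 28) = 1, raising to the 17th power is a bijection on this group: if x_1^17 ≡ x_2^17 then (x_1x_2^{−1})^17 = 1, and the only element of order dividing gcd(17, 28) = 1 is 1, so x_1 = x_2.
With φ(0) = 0 this makes φ injective on all of ℤ/29ℤ, hence bijective (finite equal-size domain and codomain). In particular φ is surjective.
Since φ is surjective, we find the preimage of 9. The inverse of x ↦ x^17 on (ℤ/29ℤ)^× is x ↦ x^5, because 17·5 = 85 = 3·28 + 1 ≡ 1 (mod 28) and x^{28} = 1 for x ≠ 0 (Fermat). So φ⁻¹(9) = 9^5 mod 29.
Repeated squaring mod 29: 9^1 ≡ 9, 9^2 ≡ 9² = 81 ≡ 23, 9^4 ≡ 23² = 529 ≡ 7. Since 5 = 4 + 1, 9^5 ≡ 7·9: 7·9 = 63 ≡ 5. So 9^5 ≡ 5 (mod 29).
Hence φ⁻¹(9) = 5.

5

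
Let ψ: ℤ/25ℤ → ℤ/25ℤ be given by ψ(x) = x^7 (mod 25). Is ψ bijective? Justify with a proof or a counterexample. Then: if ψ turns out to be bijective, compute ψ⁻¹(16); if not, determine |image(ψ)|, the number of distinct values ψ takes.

ψ(0) = 0^7 = 0.
ψ(5): Repeated squaring mod 25: 5^1 ≡ 5, 5^2 ≡ 5² = 25 ≡ 0, 5^4 ≡ 0² = 0. Since 7 = 4 + 2 + 1, 5^7 ≡ 0·0·5: 0·0 = 0, then 0·5 = 0. So 5^7 ≡ 0 (mod 25).
So ψ(0) = ψ(5) = 0 while 0 ≠ 5, so ψ is not injective, hence not bijective.
Since ψ is not bijective, we determine |image(ψ)|. Computing x^7 mod 25 for each x (by repeated squaring, reducing mod 25 at every step), the values ψ(0), ψ(1), …, ψ(24) are: 0, 1, 3, 12, 9, 0, 11, 18, 2, 19, 0, 21, 8, 17, 4, 0, 6, 23, 7, 14, 0, 16, 13, 22, 24.
The distinct values are {0, 1, 2, 3, 4, 6, 7, 8, 9, 11, 12, 13, 14, 16, 17, 18, 19, 21, 22, 23, 24}; there are 21 of them.

21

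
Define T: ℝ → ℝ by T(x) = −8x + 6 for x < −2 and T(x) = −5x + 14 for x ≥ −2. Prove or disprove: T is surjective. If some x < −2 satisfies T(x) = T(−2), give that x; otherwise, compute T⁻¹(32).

-9/4

Both pieces are strictly decreasing (slopes −8 and −5), so each is injective on its own interval.
The left piece maps (−∞, −2) onto (22, ∞); the right piece maps [−2, ∞) onto (−∞, 24].
The union (22, ∞) ∪ (−∞, 24] covers ℝ, so T is surjective.
For the follow-up: the images overlap, so an x < −2 with T(x) = T(−2) exists. T(−2) = 24; solving −8x + 6 = 24 for x < −2 gives x = (24 − 6)/(−8) = −9/4.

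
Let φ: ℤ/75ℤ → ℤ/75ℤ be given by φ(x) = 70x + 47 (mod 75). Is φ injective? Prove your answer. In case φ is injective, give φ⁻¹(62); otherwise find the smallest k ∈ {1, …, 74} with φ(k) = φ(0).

15

Recall that φ is injective when φ(x_1) = φ(x_2) forces x_1 = x_2.
We have gcd(70, 75) = 5 > 1. Taking x_1 = 0 and x_2 = 15: φ(0) = 47 and φ(15) = 70·15 + 47 = 1097 ≡ 47 (mod 75).
So φ(0) = φ(15) while 0 ≠ 15, so φ is not injective.
Since φ is not injective, we find the least positive k with φ(k) = φ(0): this means 70k ≡ 0 (mod 75), i.e. 75 ∣ 70k. Since gcd(70, 75) = 5, dividing through by 5 this holds exactly when 15 ∣ 14k, and as gcd(14, 15) = 1, exactly when 15 ∣ k.
The smallest positive such k is 15.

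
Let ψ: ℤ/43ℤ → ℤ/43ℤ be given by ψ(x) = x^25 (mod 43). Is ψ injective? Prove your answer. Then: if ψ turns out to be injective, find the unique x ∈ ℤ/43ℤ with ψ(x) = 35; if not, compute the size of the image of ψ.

Since 43 is prime, the nonzero elements of ℤ/43ℤ form a cyclic group of order 42.
As gcd(25, 42) = 1, raising to the 25th power is a bijection on this group: if a^25 ≡ b^25 then (ab^{−1})^25 = 1, and the only element of order dividing gcd(25, 42) = 1 is 1, so a = b.
With ψ(0) = 0 this makes ψ injective on all of ℤ/43ℤ, hence bijective (finite equal-size domain and codomain). In particular ψ is injective.
Since ψ is injective, we find the preimage of 35. The inverse of x ↦ x^25 on (ℤ/43ℤ)^× is x ↦ x^37, because 25·37 = 925 = 22·42 + 1 ≡ 1 (mod 42) and x^{42} = 1 for x ≠ 0 (Fermat). So ψ⁻¹(35) = 35^37 mod 43.
Repeated squaring mod 43: 35^1 ≡ 35, 35^2 ≡ 35² = 1225 ≡ 21, 35^4 ≡ 21² = 441 ≡ 11, 35^8 ≡ 11² = 121 ≡ 35, 35^16 ≡ 35² = 1225 ≡ 21, 35^32 ≡ 21² = 441 ≡ 11. Since 37 = 32 + 4 + 1, 35^37 ≡ 11·11·35: 11·11 = 121 ≡ 35, then 35·35 = 1225 ≡ 21. So 35^37 ≡ 21 (mod 43).
Hence ψ⁻¹(35) = 21.

21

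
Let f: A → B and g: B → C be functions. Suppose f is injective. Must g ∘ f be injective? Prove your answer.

not injective

No. Take A = B = C = {1, 2}, f = identity (injective), and g(x) = 1 for every x.
Then (g ∘ f)(1) = 1 = (g ∘ f)(2) with 1 ≠ 2, so g ∘ f is not injective.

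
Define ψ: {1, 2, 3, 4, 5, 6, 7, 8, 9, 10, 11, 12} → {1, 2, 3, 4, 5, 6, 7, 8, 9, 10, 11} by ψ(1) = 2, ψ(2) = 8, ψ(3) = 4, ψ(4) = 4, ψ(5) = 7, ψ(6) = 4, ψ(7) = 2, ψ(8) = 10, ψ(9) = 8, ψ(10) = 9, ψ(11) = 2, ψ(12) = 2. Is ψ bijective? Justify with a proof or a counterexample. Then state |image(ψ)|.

6

ψ(3) = 4 = ψ(4) with 3 ≠ 4, so ψ is not injective, hence not bijective.
The image of ψ is {2, 4, 7, 8, 9, 10}, which has 6 elements.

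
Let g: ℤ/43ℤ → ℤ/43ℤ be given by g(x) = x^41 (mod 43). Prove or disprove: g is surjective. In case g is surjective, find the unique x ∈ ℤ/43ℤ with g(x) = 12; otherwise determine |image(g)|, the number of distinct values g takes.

18

Since 43 is prime, the nonzero elements of ℤ/43ℤ form a cyclic group of order 42.
As gcd(41, 42) = 1, raising to the 41st power is a bijection on this group: if a^41 ≡ b^41 then (ab^{−1})^41 = 1, and the only element of order dividing gcd(41, 42) = 1 is 1, so a = b.
With g(0) = 0 this makes g injective on all of ℤ/43ℤ, hence bijective (finite equal-size domain and codomain). In particular g is surjective.
Since g is surjective, we find the preimage of 12. The inverse of x ↦ x^41 on (ℤ/43ℤ)^× is x ↦ x^41, because 41·41 = 1681 = 40·42 + 1 ≡ 1 (mod 42) and x^{42} = 1 for x ≠ 0 (Fermat). So g⁻¹(12) = 12^41 mod 43.
Repeated squaring mod 43: 12^1 ≡ 12, 12^2 ≡ 12² = 144 ≡ 15, 12^4 ≡ 15² = 225 ≡ 10, 12^8 ≡ 10² = 100 ≡ 14, 12^16 ≡ 14² = 196 ≡ 24, 12^32 ≡ 24² = 576 ≡ 17. Since 41 = 32 + 8 + 1, 12^41 ≡ 17·14·12: 17·14 = 238 ≡ 23, then 23·12 = 276 ≡ 18. So 12^41 ≡ 18 (mod 43).
Hence g⁻¹(12) = 18.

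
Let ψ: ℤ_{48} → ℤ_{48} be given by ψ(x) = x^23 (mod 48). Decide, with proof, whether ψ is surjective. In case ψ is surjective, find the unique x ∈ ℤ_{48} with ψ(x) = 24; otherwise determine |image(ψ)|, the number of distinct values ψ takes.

27

ψ(0) = 0^23 = 0.
ψ(6): Repeated squaring mod 48: 6^1 ≡ 6, 6^2 ≡ 6² = 36, 6^4 ≡ 36² = 1296 ≡ 0, 6^8 ≡ 0² = 0, 6^16 ≡ 0² = 0. Since 23 = 16 + 4 + 2 + 1, 6^23 ≡ 0·0·36·6: 0·0 = 0, then 0·36 = 0, then 0·6 = 0. So 6^23 ≡ 0 (mod 48).
So ψ(0) = ψ(6) = 0 while 0 ≠ 6, thus ψ is not injective.
A non-injective map from the 48-element set ℤ_{48} to itself takes at most 47 distinct values, so it cannot be surjective. Hence ψ is not surjective.
Since ψ is not surjective, we determine |image(ψ)|. Computing x^23 mod 48 for each x (by repeated squaring, reducing mod 48 at every step), the values ψ(0), ψ(1), …, ψ(47) are: 0, 1, 32, 27, 16, 29, 0, 7, 32, 9, 16, 35, 0, 37, 32, 15, 16, 17, 0, 43, 32, 45, 16, 23, 0, 25, 32, 3, 16, 5, 0, 31, 32, 33, 16, 11, 0, 13, 32, 39, 16, 41, 0, 19, 32, 21, 16, 47.
The distinct values are {0, 1, 3, 5, 7, 9, 11, 13, 15, 16, 17, 19, 21, 23, 25, 27, 29, 31, 32, 33, 35, 37, 39, 41, 43, 45, 47}; there are 27 of them.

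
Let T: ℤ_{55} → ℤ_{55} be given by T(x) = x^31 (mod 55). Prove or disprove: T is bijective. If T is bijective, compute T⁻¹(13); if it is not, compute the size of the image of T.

Computing x^31 mod 55 for each x (by repeated squaring, reducing mod 55 at every step), the values T(0), T(1), …, T(54) are: 0, 1, 13, 47, 4, 5, 6, 18, 52, 9, 10, 11, 23, 2, 14, 15, 16, 28, 7, 19, 20, 21, 33, 12, 24, 25, 26, 38, 17, 29, 30, 31, 43, 22, 34, 35, 36, 48, 27, 39, 40, 41, 53, 32, 44, 45, 46, 3, 37, 49, 50, 51, 8, 42, 54.
Every element of ℤ_{55} appears exactly once in this list, so T is a bijection, and in particular bijective.
Since T is bijective, we read off the preimage of 13 from the same table: T(2) = 13, so T⁻¹(13) = 2.

2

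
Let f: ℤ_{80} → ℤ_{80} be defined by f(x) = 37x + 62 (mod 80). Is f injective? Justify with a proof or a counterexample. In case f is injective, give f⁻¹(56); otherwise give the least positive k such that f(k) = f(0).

Recall: f is injective when f(a) = f(b) forces a = b.
Suppose f(a) = f(b) in ℤ_{80}. Then 37a + 62 ≡ 37b + 62 (mod 80), thus 37(a − b) ≡ 0 (mod 80).
Since gcd(37, 80) = 1, 37 is invertible modulo 80, therefore a − b ≡ 0 (mod 80), i.e. a = b.
Thus f is injective.
We now compute 37⁻¹ mod 80 explicitly. Euclid's algorithm: 80 = 2·37 + 6, 37 = 6·6 + 1; back-substituting gives 1 = 13·37 − 6·80, so 37⁻¹ ≡ 13 (mod 80).
Since f is injective, we find f⁻¹(56): we need 37x ≡ 56 − 62 ≡ 74 (mod 80). Using 37⁻¹ = 13: x ≡ 13·74 = 962 = 12·80 + 2, so x = 2.
Check: f(2) = 37·2 + 62 = 136 = 1·80 + 56 ≡ 56 (mod 80).

2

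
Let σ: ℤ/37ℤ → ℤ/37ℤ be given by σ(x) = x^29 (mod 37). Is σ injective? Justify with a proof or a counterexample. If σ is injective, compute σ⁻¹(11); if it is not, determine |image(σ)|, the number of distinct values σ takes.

27

Since 37 is prime, the nonzero elements of ℤ/37ℤ form a cyclic group of order 36.
As gcd(29, 36) = 1, raising to the 29th power is a bijection on this group: if s^29 ≡ t^29 then (st^{−1})^29 = 1, and the only element of order dividing gcd(29, 36) = 1 is 1, so s = t.
With σ(0) = 0 this makes σ injective on all of ℤ/37ℤ, hence bijective (finite equal-size domain and codomain). In particular σ is injective.
Since σ is injective, we find the preimage of 11. The inverse of x ↦ x^29 on (ℤ/37ℤ)^× is x ↦ x^5, because 29·5 = 145 = 4·36 + 1 ≡ 1 (mod 36) and x^{36} = 1 for x ≠ 0 (Fermat). So σ⁻¹(11) = 11^5 mod 37.
Repeated squaring mod 37: 11^1 ≡ 11, 11^2 ≡ 11² = 121 ≡ 10, 11^4 ≡ 10² = 100 ≡ 26. Since 5 = 4 + 1, 11^5 ≡ 26·11: 26·11 = 286 ≡ 27. So 11^5 ≡ 27 (mod 37).
Hence σ⁻¹(11) = 27.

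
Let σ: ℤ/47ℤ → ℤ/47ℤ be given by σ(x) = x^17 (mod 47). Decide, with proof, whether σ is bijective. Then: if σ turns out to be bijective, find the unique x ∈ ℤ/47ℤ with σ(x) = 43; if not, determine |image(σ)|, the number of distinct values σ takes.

38

Since 47 is prime, the nonzero elements of ℤ/47ℤ form a cyclic group of order 46.
As gcd(17, 46) = 1, raising to the 17th power is a bijection on this group: if a^17 ≡ b^17 then (ab^{−1})^17 = 1, and the only element of order dividing gcd(17, 46) = 1 is 1, so a = b.
With σ(0) = 0 this makes σ injective on all of ℤ/47ℤ, hence bijective (finite equal-size domain and codomain). In particular σ is bijective.
Since σ is bijective, we find the preimage of 43. The inverse of x ↦ x^17 on (ℤ/47ℤ)^× is x ↦ x^19, because 17·19 = 323 = 7·46 + 1 ≡ 1 (mod 46) and x^{46} = 1 for x ≠ 0 (Fermat). So σ⁻¹(43) = 43^19 mod 47.
Repeated squaring mod 47: 43^1 ≡ 43, 43^2 ≡ 43² = 1849 ≡ 16, 43^4 ≡ 16² = 256 ≡ 21, 43^8 ≡ 21² = 441 ≡ 18, 43^16 ≡ 18² = 324 ≡ 42. Since 19 = 16 + 2 + 1, 43^19 ≡ 42·16·43: 42·16 = 672 ≡ 14, then 14·43 = 602 ≡ 38. So 43^19 ≡ 38 (mod 47).
Hence σ⁻¹(43) = 38.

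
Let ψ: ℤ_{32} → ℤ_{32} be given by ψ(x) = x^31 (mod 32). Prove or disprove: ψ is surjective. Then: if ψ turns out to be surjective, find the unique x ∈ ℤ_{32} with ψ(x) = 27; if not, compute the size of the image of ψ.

17

ψ(0) = 0^31 = 0.
ψ(2): Repeated squaring mod 32: 2^1 ≡ 2, 2^2 ≡ 2² = 4, 2^4 ≡ 4² = 16, 2^8 ≡ 16² = 256 ≡ 0, 2^16 ≡ 0² = 0. Since 31 = 16 + 8 + 4 + 2 + 1, 2^31 ≡ 0·0·16·4·2: 0·0 = 0, then 0·16 = 0, then 0·4 = 0, then 0·2 = 0. So 2^31 ≡ 0 (mod 32).
So ψ(0) = ψ(2) = 0 while 0 ≠ 2, hence ψ is not injective.
A non-injective map from the 32-element set ℤ_{32} to itself takes at most 31 distinct values, so it cannot be surjective. Hence ψ is not surjective.
Since ψ is not surjective, we determine |image(ψ)|. Computing x^31 mod 32 for each x (by repeated squaring, reducing mod 32 at every step), the values ψ(0), ψ(1), …, ψ(31) are: 0, 1, 0, 11, 0, 13, 0, 23, 0, 25, 0, 3, 0, 5, 0, 15, 0, 17, 0, 27, 0, 29, 0, 7, 0, 9, 0, 19, 0, 21, 0, 31.
The distinct values are {0, 1, 3, 5, 7, 9, 11, 13, 15, 17, 19, 21, 23, 25, 27, 29, 31}; there are 17 of them.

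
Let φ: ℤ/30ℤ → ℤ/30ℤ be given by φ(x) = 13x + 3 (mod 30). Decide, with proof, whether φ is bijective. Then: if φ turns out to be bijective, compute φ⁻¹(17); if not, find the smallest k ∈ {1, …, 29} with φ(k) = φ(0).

If φ(s) = φ(t), then 13s ≡ 13t (mod 30). Because gcd(13, 30) = 1, we may cancel 13 to get s ≡ t (mod 30).
We now compute 13⁻¹ mod 30 explicitly. Euclid's algorithm: 30 = 2·13 + 4, 13 = 3·4 + 1; back-substituting gives 1 = 7·13 − 3·30, so 13⁻¹ ≡ 7 (mod 30).
Then y ↦ 7(y − 3) is a two-sided inverse to φ, so every y ∈ ℤ/30ℤ has a preimage.
So φ is bijective.
Since φ is bijective, we find φ⁻¹(17): we need 13x ≡ 17 − 3 ≡ 14 (mod 30). Using 13⁻¹ = 7: x ≡ 7·14 = 98 = 3·30 + 8, so x = 8.
Check: φ(8) = 13·8 + 3 = 107 = 3·30 + 17 ≡ 17 (mod 30).

8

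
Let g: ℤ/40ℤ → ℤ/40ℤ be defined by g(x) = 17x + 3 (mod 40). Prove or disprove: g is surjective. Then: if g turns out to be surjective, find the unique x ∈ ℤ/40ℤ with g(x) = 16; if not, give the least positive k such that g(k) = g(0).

Since gcd(17, 40) = 1, 17 is invertible modulo 40. Euclid's algorithm: 40 = 2·17 + 6, 17 = 2·6 + 5, 6 = 1·5 + 1; back-substituting gives 1 = 33·17 − 14·40, so 17⁻¹ ≡ 33 (mod 40).
Then y ↦ 33(y − 3) is a two-sided inverse to g, so every y ∈ ℤ/40ℤ has a preimage.
So g is surjective.
Since g is surjective, we compute g⁻¹(16): solve 17x + 3 ≡ 16 (mod 40), i.e. 17x ≡ 13 (mod 40).
Multiplying by 17⁻¹ = 33 gives x ≡ 33·13 = 429 = 10·40 + 29 ≡ 29 (mod 40).
Check: g(29) = 17·29 + 3 = 496 = 12·40 + 16 ≡ 16 (mod 40).

29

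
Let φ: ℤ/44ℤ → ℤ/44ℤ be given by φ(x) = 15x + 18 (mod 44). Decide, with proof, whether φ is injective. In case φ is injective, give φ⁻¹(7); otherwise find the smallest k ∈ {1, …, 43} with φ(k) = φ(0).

Suppose φ(x_1) = φ(x_2) in ℤ/44ℤ. Then 15x_1 + 18 ≡ 15x_2 + 18 (mod 44), so 15(x_1 − x_2) ≡ 0 (mod 44).
Since gcd(15, 44) = 1, 15 is invertible modulo 44, therefore x_1 − x_2 ≡ 0 (mod 44), i.e. x_1 = x_2.
Hence φ is injective.
We now compute 15⁻¹ mod 44 explicitly. Euclid's algorithm: 44 = 2·15 + 14, 15 = 1·14 + 1; back-substituting gives 1 = 3·15 − 1·44, so 15⁻¹ ≡ 3 (mod 44).
Since φ is injective, we find φ⁻¹(7): we need 15x ≡ 7 − 18 ≡ 33 (mod 44). Using 15⁻¹ = 3: x ≡ 3·33 = 99 = 2·44 + 11, so x = 11.
Check: φ(11) = 15·11 + 18 = 183 = 4·44 + 7 ≡ 7 (mod 44).

11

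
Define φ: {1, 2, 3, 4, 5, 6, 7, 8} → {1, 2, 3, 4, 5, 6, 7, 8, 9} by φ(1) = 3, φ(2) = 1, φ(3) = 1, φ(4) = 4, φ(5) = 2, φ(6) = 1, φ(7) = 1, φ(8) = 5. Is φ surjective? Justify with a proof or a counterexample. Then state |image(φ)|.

5

No element maps to 6, so φ is not surjective.
The image of φ is {1, 2, 3, 4, 5}, which has 5 elements.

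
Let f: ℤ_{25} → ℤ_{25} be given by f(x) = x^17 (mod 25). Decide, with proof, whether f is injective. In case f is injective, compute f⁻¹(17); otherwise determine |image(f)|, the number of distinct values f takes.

f(0) = 0^17 = 0.
f(5): Repeated squaring mod 25: 5^1 ≡ 5, 5^2 ≡ 5² = 25 ≡ 0, 5^4 ≡ 0² = 0, 5^8 ≡ 0² = 0, 5^16 ≡ 0² = 0. Since 17 = 16 + 1, 5^17 ≡ 0·5: 0·5 = 0. So 5^17 ≡ 0 (mod 25).
So f(0) = f(5) = 0 while 0 ≠ 5, so f is not injective.
Since f is not injective, we determine |image(f)|. Computing x^17 mod 25 for each x (by repeated squaring, reducing mod 25 at every step), the values f(0), f(1), …, f(24) are: 0, 1, 22, 13, 9, 0, 11, 7, 23, 19, 0, 21, 17, 8, 4, 0, 6, 2, 18, 14, 0, 16, 12, 3, 24.
The distinct values are {0, 1, 2, 3, 4, 6, 7, 8, 9, 11, 12, 13, 14, 16, 17, 18, 19, 21, 22, 23, 24}; there are 21 of them.

21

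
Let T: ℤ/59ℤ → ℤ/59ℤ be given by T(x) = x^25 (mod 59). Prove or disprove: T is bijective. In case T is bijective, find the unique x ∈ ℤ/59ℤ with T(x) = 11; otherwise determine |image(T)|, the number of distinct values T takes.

2

Since 59 is prime, the nonzero elements of ℤ/59ℤ form a cyclic group of order 58.
As gcd(25, 58) = 1, raising to the 25th power is a bijection on this group: if u^25 ≡ v^25 then (uv^{−1})^25 = 1, and the only element of order dividing gcd(25, 58) = 1 is 1, so u = v.
With T(0) = 0 this makes T injective on all of ℤ/59ℤ, hence bijective (finite equal-size domain and codomain). In particular T is bijective.
Since T is bijective, we find the preimage of 11. The inverse of x ↦ x^25 on (ℤ/59ℤ)^× is x ↦ x^7, because 25·7 = 175 = 3·58 + 1 ≡ 1 (mod 58) and x^{58} = 1 for x ≠ 0 (Fermat). So T⁻¹(11) = 11^7 mod 59.
Repeated squaring mod 59: 11^1 ≡ 11, 11^2 ≡ 11² = 121 ≡ 3, 11^4 ≡ 3² = 9. Since 7 = 4 + 2 + 1, 11^7 ≡ 9·3·11: 9·3 = 27, then 27·11 = 297 ≡ 2. So 11^7 ≡ 2 (mod 59).
Hence T⁻¹(11) = 2.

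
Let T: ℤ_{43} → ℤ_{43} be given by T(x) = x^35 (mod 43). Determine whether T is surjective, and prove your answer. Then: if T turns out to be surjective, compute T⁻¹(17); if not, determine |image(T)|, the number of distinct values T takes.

T(1) = 1^35 = 1.
T(4): Repeated squaring mod 43: 4^1 ≡ 4, 4^2 ≡ 4² = 16, 4^4 ≡ 16² = 256 ≡ 41, 4^8 ≡ 41² = 1681 ≡ 4, 4^16 ≡ 4² = 16, 4^32 ≡ 16² = 256 ≡ 41. Since 35 = 32 + 2 + 1, 4^35 ≡ 41·16·4: 41·16 = 656 ≡ 11, then 11·4 = 44 ≡ 1. So 4^35 ≡ 1 (mod 43).
So T(1) = T(4) = 1 while 1 ≠ 4, therefore T is not injective.
A non-injective map from the 43-element set ℤ_{43} to itself takes at most 42 distinct values, so it cannot be surjective. Thus T is not surjective.
Since T is not surjective, we determine |image(T)|. Computing x^35 mod 43 for each x (by repeated squaring, reducing mod 43 at every step), the values T(0), T(1), …, T(42) are: 0, 1, 42, 7, 1, 7, 36, 37, 42, 6, 36, 1, 7, 6, 6, 6, 1, 6, 37, 7, 7, 1, 42, 36, 36, 6, 37, 42, 37, 37, 37, 36, 42, 7, 37, 1, 6, 7, 36, 42, 36, 1, 42.
The distinct values are {0, 1, 6, 7, 36, 37, 42}; there are 7 of them.

7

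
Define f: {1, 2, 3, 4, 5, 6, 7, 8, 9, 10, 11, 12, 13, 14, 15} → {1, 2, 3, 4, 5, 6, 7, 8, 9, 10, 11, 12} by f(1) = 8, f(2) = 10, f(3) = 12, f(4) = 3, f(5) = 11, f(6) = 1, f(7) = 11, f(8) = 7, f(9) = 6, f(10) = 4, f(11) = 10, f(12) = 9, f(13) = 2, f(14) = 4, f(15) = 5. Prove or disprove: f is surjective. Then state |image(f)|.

Every element of the codomain has a preimage: 1 = f(6), 2 = f(13), 3 = f(4), 4 = f(10), 5 = f(15), 6 = f(9), 7 = f(8), 8 = f(1), 9 = f(12), 10 = f(2), 11 = f(5), 12 = f(3).
Therefore f is surjective.
The image of f is {1, 2, 3, 4, 5, 6, 7, 8, 9, 10, 11, 12}, which has 12 elements.

12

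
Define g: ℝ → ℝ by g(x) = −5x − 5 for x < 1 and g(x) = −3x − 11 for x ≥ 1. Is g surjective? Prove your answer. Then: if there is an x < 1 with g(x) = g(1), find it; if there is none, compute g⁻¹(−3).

-2/5

Both pieces are strictly decreasing (slopes −5 and −3), so each is injective on its own interval.
The left piece maps (−∞, 1) onto (−10, ∞); the right piece maps [1, ∞) onto (−∞, −14].
The union (−10, ∞) ∪ (−∞, −14] omits the interval between −10 and −14; in particular −10 has no preimage. So g is not surjective.
Because the two images are disjoint, no x < 1 has g(x) = g(1), so we compute g⁻¹(−3): −3 lies in (−10, ∞), so solve −5x − 5 = −3: x = (−3 + 5)/(−5) = −2/5.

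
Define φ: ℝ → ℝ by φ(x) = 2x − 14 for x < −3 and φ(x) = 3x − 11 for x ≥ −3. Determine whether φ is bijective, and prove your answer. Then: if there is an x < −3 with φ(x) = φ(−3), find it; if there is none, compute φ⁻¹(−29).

Both pieces are strictly increasing (slopes 2 and 3), so each is injective on its own interval.
The left piece maps (−∞, −3) onto (−∞, −20); the right piece maps [−3, ∞) onto [−20, ∞).
Since −20 = −20, the images partition ℝ: φ is injective and surjective, hence bijective.
Because the two images are disjoint, no x < −3 has φ(x) = φ(−3), so we compute φ⁻¹(−29): −29 lies in (−∞, −20), so solve 2x − 14 = −29: x = (−29 + 14)/2 = −15/2.

-15/2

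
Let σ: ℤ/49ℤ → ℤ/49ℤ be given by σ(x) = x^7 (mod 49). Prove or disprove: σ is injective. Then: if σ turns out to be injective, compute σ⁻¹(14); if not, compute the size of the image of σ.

7

σ(0) = 0^7 = 0.
σ(7): Repeated squaring mod 49: 7^1 ≡ 7, 7^2 ≡ 7² = 49 ≡ 0, 7^4 ≡ 0² = 0. Since 7 = 4 + 2 + 1, 7^7 ≡ 0·0·7: 0·0 = 0, then 0·7 = 0. So 7^7 ≡ 0 (mod 49).
So σ(0) = σ(7) = 0 while 0 ≠ 7, so σ is not injective.
Since σ is not injective, we determine |image(σ)|. Computing x^7 mod 49 for each x (by repeated squaring, reducing mod 49 at every step), the values σ(0), σ(1), …, σ(48) are: 0, 1, 30, 31, 18, 19, 48, 0, 1, 30, 31, 18, 19, 48, 0, 1, 30, 31, 18, 19, 48, 0, 1, 30, 31, 18, 19, 48, 0, 1, 30, 31, 18, 19, 48, 0, 1, 30, 31, 18, 19, 48, 0, 1, 30, 31, 18, 19, 48.
The distinct values are {0, 1, 18, 19, 30, 31, 48}; there are 7 of them.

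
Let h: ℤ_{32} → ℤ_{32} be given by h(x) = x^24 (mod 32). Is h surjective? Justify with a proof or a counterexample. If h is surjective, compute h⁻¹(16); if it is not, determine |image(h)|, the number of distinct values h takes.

h(0) = 0^24 = 0.
h(2): Repeated squaring mod 32: 2^1 ≡ 2, 2^2 ≡ 2² = 4, 2^4 ≡ 4² = 16, 2^8 ≡ 16² = 256 ≡ 0, 2^16 ≡ 0² = 0. Since 24 = 16 + 8, 2^24 ≡ 0·0: 0·0 = 0. So 2^24 ≡ 0 (mod 32).
So h(0) = h(2) = 0 while 0 ≠ 2, hence h is not injective.
A non-injective map from the 32-element set ℤ_{32} to itself takes at most 31 distinct values, so it cannot be surjective. Thus h is not surjective.
Since h is not surjective, we determine |image(h)|. Computing x^24 mod 32 for each x (by repeated squaring, reducing mod 32 at every step), the values h(0), h(1), …, h(31) are: 0, 1, 0, 1, 0, 1, 0, 1, 0, 1, 0, 1, 0, 1, 0, 1, 0, 1, 0, 1, 0, 1, 0, 1, 0, 1, 0, 1, 0, 1, 0, 1.
The distinct values are {0, 1}; there are 2 of them.

2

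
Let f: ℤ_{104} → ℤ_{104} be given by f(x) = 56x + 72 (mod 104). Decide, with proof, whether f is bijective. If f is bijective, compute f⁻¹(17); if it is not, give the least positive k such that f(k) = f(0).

We have gcd(56, 104) = 8 > 1. Taking x_1 = 0 and x_2 = 13: f(0) = 72 and f(13) = 56·13 + 72 = 800 ≡ 72 (mod 104).
So f(0) = f(13) while 0 ≠ 13, thus f is not injective, hence not bijective.
Since f is not bijective, we find the least positive k with f(k) = f(0): this means 56k ≡ 0 (mod 104), i.e. 104 ∣ 56k. Since gcd(56, 104) = 8, dividing through by 8 this holds exactly when 13 ∣ 7k, and as gcd(7, 13) = 1, exactly when 13 ∣ k.
The smallest positive such k is 13.

13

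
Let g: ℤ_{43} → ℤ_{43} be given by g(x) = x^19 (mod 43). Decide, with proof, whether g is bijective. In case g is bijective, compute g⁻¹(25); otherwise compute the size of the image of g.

Since 43 is prime, the nonzero elements of ℤ_{43} form a cyclic group of order 42.
As gcd(19, 42) = 1, raising to the 19th power is a bijection on this group: if u^19 ≡ v^19 then (uv^{−1})^19 = 1, and the only element of order dividing gcd(19, 42) = 1 is 1, so u = v.
With g(0) = 0 this makes g injective on all of ℤ_{43}, hence bijective (finite equal-size domain and codomain). In particular g is bijective.
Since g is bijective, we find the preimage of 25. The inverse of x ↦ x^19 on (ℤ_{43})^× is x ↦ x^31, because 19·31 = 589 = 14·42 + 1 ≡ 1 (mod 42) and x^{42} = 1 for x ≠ 0 (Fermat). So g⁻¹(25) = 25^31 mod 43.
Repeated squaring mod 43: 25^1 ≡ 25, 25^2 ≡ 25² = 625 ≡ 23, 25^4 ≡ 23² = 529 ≡ 13, 25^8 ≡ 13² = 169 ≡ 40, 25^16 ≡ 40² = 1600 ≡ 9. Since 31 = 16 + 8 + 4 + 2 + 1, 25^31 ≡ 9·40·13·23·25: 9·40 = 360 ≡ 16, then 16·13 = 208 ≡ 36, then 36·23 = 828 ≡ 11, then 11·25 = 275 ≡ 17. So 25^31 ≡ 17 (mod 43).
Hence g⁻¹(25) = 17.

17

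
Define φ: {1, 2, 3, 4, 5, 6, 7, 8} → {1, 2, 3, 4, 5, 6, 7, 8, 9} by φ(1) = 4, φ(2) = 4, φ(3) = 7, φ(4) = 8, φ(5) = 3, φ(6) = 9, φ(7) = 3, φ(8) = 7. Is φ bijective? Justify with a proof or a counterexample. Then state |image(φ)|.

φ(1) = 4 = φ(2) with 1 ≠ 2, so φ is not injective, hence not bijective.
The image of φ is {3, 4, 7, 8, 9}, which has 5 elements.

5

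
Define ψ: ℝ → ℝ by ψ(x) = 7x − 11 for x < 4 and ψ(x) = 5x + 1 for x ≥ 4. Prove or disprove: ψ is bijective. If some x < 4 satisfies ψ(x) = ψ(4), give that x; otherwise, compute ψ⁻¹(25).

24/5

Both pieces are strictly increasing (slopes 7 and 5), so each is injective on its own interval.
The left piece maps (−∞, 4) onto (−∞, 17); the right piece maps [4, ∞) onto [21, ∞).
The images leave a gap (17 has no preimage), so ψ is not surjective, hence not bijective.
Because the two images are disjoint, no x < 4 has ψ(x) = ψ(4), so we compute ψ⁻¹(25): 25 lies in [21, ∞), so solve 5x + 1 = 25: x = (25 − 1)/5 = 24/5.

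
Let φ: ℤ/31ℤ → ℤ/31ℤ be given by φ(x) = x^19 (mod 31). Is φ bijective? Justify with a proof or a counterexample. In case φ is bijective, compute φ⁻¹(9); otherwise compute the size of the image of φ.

Since 31 is prime, the nonzero elements of ℤ/31ℤ form a cyclic group of order 30.
As gcd(19, 30) = 1, raising to the 19th power is a bijection on this group: if s^19 ≡ t^19 then (st^{−1})^19 = 1, and the only element of order dividing gcd(19, 30) = 1 is 1, so s = t.
With φ(0) = 0 this makes φ injective on all of ℤ/31ℤ, hence bijective (finite equal-size domain and codomain). In particular φ is bijective.
Since φ is bijective, we find the preimage of 9. The inverse of x ↦ x^19 on (ℤ/31ℤ)^× is x ↦ x^19, because 19·19 = 361 = 12·30 + 1 ≡ 1 (mod 30) and x^{30} = 1 for x ≠ 0 (Fermat). So φ⁻¹(9) = 9^19 mod 31.
Repeated squaring mod 31: 9^1 ≡ 9, 9^2 ≡ 9² = 81 ≡ 19, 9^4 ≡ 19² = 361 ≡ 20, 9^8 ≡ 20² = 400 ≡ 28, 9^16 ≡ 28² = 784 ≡ 9. Since 19 = 16 + 2 + 1, 9^19 ≡ 9·19·9: 9·19 = 171 ≡ 16, then 16·9 = 144 ≡ 20. So 9^19 ≡ 20 (mod 31).
Hence φ⁻¹(9) = 20.

20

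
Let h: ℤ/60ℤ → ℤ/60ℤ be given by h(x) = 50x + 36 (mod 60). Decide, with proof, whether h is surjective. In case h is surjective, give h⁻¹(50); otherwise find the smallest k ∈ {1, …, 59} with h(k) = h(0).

Since gcd(50, 60) = 10, we have 50x ≡ 0 (mod 10) for all x, so h(x) ≡ 6 (mod 10).
But 0 ≢ 6 (mod 10), so 0 ∈ ℤ/60ℤ has no preimage. Therefore h is not surjective.
Since h is not surjective, we find the least positive k with h(k) = h(0): this means 50k ≡ 0 (mod 60), i.e. 60 ∣ 50k. Since gcd(50, 60) = 10, dividing through by 10 this holds exactly when 6 ∣ 5k, and as gcd(5, 6) = 1, exactly when 6 ∣ k.
The smallest positive such k is 6.

6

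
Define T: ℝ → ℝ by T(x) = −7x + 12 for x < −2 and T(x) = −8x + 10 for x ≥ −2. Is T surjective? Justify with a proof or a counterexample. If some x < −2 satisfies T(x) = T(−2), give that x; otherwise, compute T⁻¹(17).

Both pieces are strictly decreasing (slopes −7 and −8), so each is injective on its own interval.
The left piece maps (−∞, −2) onto (26, ∞); the right piece maps [−2, ∞) onto (−∞, 26].
These images together cover ℝ, so T is surjective.
Because the two images are disjoint, no x < −2 has T(x) = T(−2), so we compute T⁻¹(17): 17 lies in (−∞, 26], so solve −8x + 10 = 17: x = (17 − 10)/(−8) = −7/8.

-7/8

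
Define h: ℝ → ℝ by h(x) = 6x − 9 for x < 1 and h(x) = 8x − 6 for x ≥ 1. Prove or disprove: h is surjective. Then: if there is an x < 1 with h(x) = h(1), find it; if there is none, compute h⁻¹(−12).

-1/2

Both pieces are strictly increasing (slopes 6 and 8), so each is injective on its own interval.
The left piece maps (−∞, 1) onto (−∞, −3); the right piece maps [1, ∞) onto [2, ∞).
The union (−∞, −3) ∪ [2, ∞) omits the interval between −3 and 2; in particular −3 has no preimage. So h is not surjective.
Because the two images are disjoint, no x < 1 has h(x) = h(1), so we compute h⁻¹(−12): −12 lies in (−∞, −3), so solve 6x − 9 = −12: x = (−12 + 9)/6 = −1/2.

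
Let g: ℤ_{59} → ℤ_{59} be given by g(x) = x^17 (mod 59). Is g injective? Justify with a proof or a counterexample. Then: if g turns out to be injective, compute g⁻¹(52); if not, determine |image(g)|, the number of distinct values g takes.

Since 59 is prime, the nonzero elements of ℤ_{59} form a cyclic group of order 58.
As gcd(17, 58) = 1, raising to the 17th power is a bijection on this group: if a^17 ≡ b^17 then (ab^{−1})^17 = 1, and the only element of order dividing gcd(17, 58) = 1 is 1, so a = b.
With g(0) = 0 this makes g injective on all of ℤ_{59}, hence bijective (finite equal-size domain and codomain). In particular g is injective.
Since g is injective, we find the preimage of 52. The inverse of x ↦ x^17 on (ℤ_{59})^× is x ↦ x^41, because 17·41 = 697 = 12·58 + 1 ≡ 1 (mod 58) and x^{58} = 1 for x ≠ 0 (Fermat). So g⁻¹(52) = 52^41 mod 59.
Repeated squaring mod 59: 52^1 ≡ 52, 52^2 ≡ 52² = 2704 ≡ 49, 52^4 ≡ 49² = 2401 ≡ 41, 52^8 ≡ 41² = 1681 ≡ 29, 52^16 ≡ 29² = 841 ≡ 15, 52^32 ≡ 15² = 225 ≡ 48. Since 41 = 32 + 8 + 1, 52^41 ≡ 48·29·52: 48·29 = 1392 ≡ 35, then 35·52 = 1820 ≡ 50. So 52^41 ≡ 50 (mod 59).
Hence g⁻¹(52) = 50.

50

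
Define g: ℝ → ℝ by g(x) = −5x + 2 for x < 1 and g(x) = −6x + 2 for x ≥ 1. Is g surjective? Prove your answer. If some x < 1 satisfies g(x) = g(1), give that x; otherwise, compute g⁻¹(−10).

Both pieces are strictly decreasing (slopes −5 and −6), so each is injective on its own interval.
The left piece maps (−∞, 1) onto (−3, ∞); the right piece maps [1, ∞) onto (−∞, −4].
The union (−3, ∞) ∪ (−∞, −4] omits the interval between −3 and −4; in particular −3 has no preimage. So g is not surjective.
Because the two images are disjoint, no x < 1 has g(x) = g(1), so we compute g⁻¹(−10): −10 lies in (−∞, −4], so solve −6x + 2 = −10: x = (−10 − 2)/(−6) = 2.

2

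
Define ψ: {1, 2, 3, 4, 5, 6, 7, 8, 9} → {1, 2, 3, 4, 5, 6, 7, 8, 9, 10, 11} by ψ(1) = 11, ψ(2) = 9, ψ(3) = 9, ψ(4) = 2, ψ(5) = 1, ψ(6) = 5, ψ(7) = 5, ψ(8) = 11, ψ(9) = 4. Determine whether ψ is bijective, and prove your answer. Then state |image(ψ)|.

ψ(2) = 9 = ψ(3) with 2 ≠ 3, so ψ is not injective, hence not bijective.
The image of ψ is {1, 2, 4, 5, 9, 11}, which has 6 elements.

6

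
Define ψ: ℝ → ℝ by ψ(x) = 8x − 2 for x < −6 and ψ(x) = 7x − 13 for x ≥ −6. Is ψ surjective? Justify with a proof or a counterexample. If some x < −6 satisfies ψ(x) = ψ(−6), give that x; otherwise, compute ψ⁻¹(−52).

Both pieces are strictly increasing (slopes 8 and 7), so each is injective on its own interval.
The left piece maps (−∞, −6) onto (−∞, −50); the right piece maps [−6, ∞) onto [−55, ∞).
The union (−∞, −50) ∪ [−55, ∞) covers ℝ, so ψ is surjective.
For the follow-up: the images overlap, so an x < −6 with ψ(x) = ψ(−6) exists. ψ(−6) = −55; solving 8x − 2 = −55 for x < −6 gives x = (−55 + 2)/8 = −53/8.

-53/8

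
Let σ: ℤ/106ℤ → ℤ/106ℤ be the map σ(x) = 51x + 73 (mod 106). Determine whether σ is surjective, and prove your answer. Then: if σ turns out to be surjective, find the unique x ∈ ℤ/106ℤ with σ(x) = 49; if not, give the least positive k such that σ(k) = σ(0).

12

Since gcd(51, 106) = 1, 51 is invertible modulo 106. Euclid's algorithm: 106 = 2·51 + 4, 51 = 12·4 + 3, 4 = 1·3 + 1; back-substituting gives 1 = 79·51 − 38·106, so 51⁻¹ ≡ 79 (mod 106).
For any y ∈ ℤ/106ℤ, x = 79(y − 73) mod 106 satisfies σ(x) = 51·79(y − 73) + 73 ≡ y (since 51·79 ≡ 1 mod 106). So every y has a preimage.
So σ is surjective.
Since σ is surjective, we compute σ⁻¹(49): solve 51x + 73 ≡ 49 (mod 106), i.e. 51x ≡ 82 (mod 106).
Multiplying by 51⁻¹ = 79 gives x ≡ 79·82 = 6478 = 61·106 + 12 ≡ 12 (mod 106).
Check: σ(12) = 51·12 + 73 = 685 = 6·106 + 49 ≡ 49 (mod 106).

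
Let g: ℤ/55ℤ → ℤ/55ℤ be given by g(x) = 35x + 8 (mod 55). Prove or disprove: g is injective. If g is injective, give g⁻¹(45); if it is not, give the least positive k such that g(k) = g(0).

11

Recall: g is injective if g(a) = g(b) implies a = b.
We have gcd(35, 55) = 5 > 1. Taking a = 0 and b = 11: g(0) = 8 and g(11) = 35·11 + 8 = 393 ≡ 8 (mod 55).
So g(0) = g(11) while 0 ≠ 11, therefore g is not injective.
Since g is not injective, we find the least positive k with g(k) = g(0): this means 35k ≡ 0 (mod 55), i.e. 55 ∣ 35k. Since gcd(35, 55) = 5, dividing through by 5 this holds exactly when 11 ∣ 7k, and as gcd(7, 11) = 1, exactly when 11 ∣ k.
The smallest positive such k is 11.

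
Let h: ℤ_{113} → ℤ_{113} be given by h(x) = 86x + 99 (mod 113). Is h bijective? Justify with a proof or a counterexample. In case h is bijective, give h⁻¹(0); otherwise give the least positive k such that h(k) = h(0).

Recall: h is injective when h(s) = h(t) forces s = t.
Suppose h(s) = h(t) in ℤ_{113}. Then 86s + 99 ≡ 86t + 99 (mod 113), therefore 86(s − t) ≡ 0 (mod 113).
Since gcd(86, 113) = 1, 86 is invertible modulo 113, so s − t ≡ 0 (mod 113), i.e. s = t.
We now compute 86⁻¹ mod 113 explicitly. Euclid's algorithm: 113 = 1·86 + 27, 86 = 3·27 + 5, 27 = 5·5 + 2, 5 = 2·2 + 1; back-substituting gives 1 = 46·86 − 35·113, so 86⁻¹ ≡ 46 (mod 113).
For any y ∈ ℤ_{113}, x = 46(y − 99) mod 113 satisfies h(x) = 86·46(y − 99) + 99 ≡ y (since 86·46 ≡ 1 mod 113). So every y has a preimage.
Therefore h is bijective.
Since h is bijective, we compute h⁻¹(0): solve 86x + 99 ≡ 0 (mod 113), i.e. 86x ≡ 14 (mod 113).
Multiplying by 86⁻¹ = 46 gives x ≡ 46·14 = 644 = 5·113 + 79 ≡ 79 (mod 113).
Check: h(79) = 86·79 + 99 = 6893 = 61·113 + 0 ≡ 0 (mod 113).

79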